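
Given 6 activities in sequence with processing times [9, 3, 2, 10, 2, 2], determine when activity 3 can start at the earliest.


Activity 3 starts after activities 1 through 2 complete.
Predecessor durations: [9, 3]
ES = 9 + 3 = 12

12


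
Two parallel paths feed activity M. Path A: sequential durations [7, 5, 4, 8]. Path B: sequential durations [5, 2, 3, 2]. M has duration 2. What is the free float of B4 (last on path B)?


ES(B4) = sum of predecessors on chain B = 10
EF(B4) = ES + duration = 10 + 2 = 12
Successor of B4 is M. ES(M) = max(sum(A), sum(B)) = max(24, 12) = 24
Free float = ES(successor) - EF(current) = 24 - 12 = 12

12


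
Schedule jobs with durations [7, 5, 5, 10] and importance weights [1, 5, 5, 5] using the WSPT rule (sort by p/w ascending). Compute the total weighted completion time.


Compute p/w ratios and sort ascending (WSPT): [(5, 5), (5, 5), (10, 5), (7, 1)]
Compute weighted completion times:
  Job (p=5,w=5): C=5, w*C=5*5=25
  Job (p=5,w=5): C=10, w*C=5*10=50
  Job (p=10,w=5): C=20, w*C=5*20=100
  Job (p=7,w=1): C=27, w*C=1*27=27
Total weighted completion time = 202

202


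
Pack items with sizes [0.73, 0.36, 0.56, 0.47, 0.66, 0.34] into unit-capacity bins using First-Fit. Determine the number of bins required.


Place items sequentially using First-Fit:
  Item 0.73 -> new Bin 1
  Item 0.36 -> new Bin 2
  Item 0.56 -> Bin 2 (now 0.92)
  Item 0.47 -> new Bin 3
  Item 0.66 -> new Bin 4
  Item 0.34 -> Bin 3 (now 0.81)
Total bins used = 4

4


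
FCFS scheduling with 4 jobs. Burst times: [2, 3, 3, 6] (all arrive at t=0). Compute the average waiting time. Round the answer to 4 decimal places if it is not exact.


FCFS order (as given): [2, 3, 3, 6]
Waiting times:
  Job 1: wait = 0
  Job 2: wait = 2
  Job 3: wait = 5
  Job 4: wait = 8
Sum of waiting times = 15
Average waiting time = 15/4 = 3.75

3.75


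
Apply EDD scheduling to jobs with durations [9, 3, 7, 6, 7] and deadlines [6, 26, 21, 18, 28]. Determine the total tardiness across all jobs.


Sort by due date (EDD order): [(9, 6), (6, 18), (7, 21), (3, 26), (7, 28)]
Compute completion times and tardiness:
  Job 1: p=9, d=6, C=9, tardiness=max(0,9-6)=3
  Job 2: p=6, d=18, C=15, tardiness=max(0,15-18)=0
  Job 3: p=7, d=21, C=22, tardiness=max(0,22-21)=1
  Job 4: p=3, d=26, C=25, tardiness=max(0,25-26)=0
  Job 5: p=7, d=28, C=32, tardiness=max(0,32-28)=4
Total tardiness = 8

8


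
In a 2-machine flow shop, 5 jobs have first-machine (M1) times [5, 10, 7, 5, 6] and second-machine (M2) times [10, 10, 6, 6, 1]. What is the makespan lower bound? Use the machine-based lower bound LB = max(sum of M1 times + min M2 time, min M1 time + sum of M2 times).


LB1 = sum(M1 times) + min(M2 times) = 33 + 1 = 34
LB2 = min(M1 times) + sum(M2 times) = 5 + 33 = 38
Lower bound = max(LB1, LB2) = max(34, 38) = 38

38


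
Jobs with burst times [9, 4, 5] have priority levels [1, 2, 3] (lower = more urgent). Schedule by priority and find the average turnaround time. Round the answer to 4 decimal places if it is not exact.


Sort by priority (ascending = highest first):
Order: [(1, 9), (2, 4), (3, 5)]
Completion times:
  Priority 1, burst=9, C=9
  Priority 2, burst=4, C=13
  Priority 3, burst=5, C=18
Average turnaround = 40/3 = 13.3333

13.3333


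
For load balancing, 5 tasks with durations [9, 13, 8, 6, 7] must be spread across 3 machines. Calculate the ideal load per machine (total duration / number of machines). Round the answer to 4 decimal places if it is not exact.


Total processing time = 9 + 13 + 8 + 6 + 7 = 43
Number of machines = 3
Ideal balanced load = 43 / 3 = 14.3333

14.3333


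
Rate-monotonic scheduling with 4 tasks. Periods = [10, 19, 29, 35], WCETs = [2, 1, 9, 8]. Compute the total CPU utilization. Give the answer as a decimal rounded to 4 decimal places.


Compute individual utilizations (exact fractions):
  Task 1: C/T = 2/10 = 1/5 (approx. 0.2)
  Task 2: C/T = 1/19 (approx. 0.0526)
  Task 3: C/T = 9/29 (approx. 0.3103)
  Task 4: C/T = 8/35 (approx. 0.2286)
Total utilization U = 1/5 + 1/19 + 9/29 + 8/35 = 3053/3857
Rounded to 4 decimal places: U = 0.7915
RM (Liu & Layland) bound for 4 tasks = 0.756828; compare with U = 3053/3857 (approx. 0.791548)
bound < U <= 1, so the RM sufficient condition is not met (inconclusive; an exact test such as response-time analysis is needed).

0.7915


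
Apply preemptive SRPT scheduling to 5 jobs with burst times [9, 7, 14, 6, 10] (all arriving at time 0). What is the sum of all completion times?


Since all jobs arrive at t=0, SRPT equals SPT ordering.
SPT order: [6, 7, 9, 10, 14]
Completion times:
  Job 1: p=6, C=6
  Job 2: p=7, C=13
  Job 3: p=9, C=22
  Job 4: p=10, C=32
  Job 5: p=14, C=46
Total completion time = 6 + 13 + 22 + 32 + 46 = 119

119


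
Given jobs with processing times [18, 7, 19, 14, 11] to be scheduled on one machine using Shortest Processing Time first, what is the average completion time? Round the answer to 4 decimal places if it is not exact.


Sort jobs by processing time (SPT order): [7, 11, 14, 18, 19]
Compute completion times sequentially:
  Job 1: processing = 7, completes at 7
  Job 2: processing = 11, completes at 18
  Job 3: processing = 14, completes at 32
  Job 4: processing = 18, completes at 50
  Job 5: processing = 19, completes at 69
Sum of completion times = 176
Average completion time = 176/5 = 35.2

35.2


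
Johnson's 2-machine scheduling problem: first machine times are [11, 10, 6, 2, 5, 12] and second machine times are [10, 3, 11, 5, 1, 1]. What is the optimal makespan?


Apply Johnson's rule:
  Group 1 (a <= b): [(4, 2, 5), (3, 6, 11)]
  Group 2 (a > b): [(1, 11, 10), (2, 10, 3), (5, 5, 1), (6, 12, 1)]
Optimal job order: [4, 3, 1, 2, 5, 6]
Schedule:
  Job 4: M1 done at 2, M2 done at 7
  Job 3: M1 done at 8, M2 done at 19
  Job 1: M1 done at 19, M2 done at 29
  Job 2: M1 done at 29, M2 done at 32
  Job 5: M1 done at 34, M2 done at 35
  Job 6: M1 done at 46, M2 done at 47
Makespan = 47

47


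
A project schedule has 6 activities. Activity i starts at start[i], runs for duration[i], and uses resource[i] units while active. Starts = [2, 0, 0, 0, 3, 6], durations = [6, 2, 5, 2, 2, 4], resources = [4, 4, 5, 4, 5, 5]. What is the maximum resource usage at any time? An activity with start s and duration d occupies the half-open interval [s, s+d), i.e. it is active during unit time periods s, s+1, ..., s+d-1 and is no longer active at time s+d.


Each activity i is active on [start_i, start_i + duration_i).
Compute total resource usage per time slot:
  t=0: active resources = [4, 5, 4], total = 13
  t=1: active resources = [4, 5, 4], total = 13
  t=2: active resources = [4, 5], total = 9
  t=3: active resources = [4, 5, 5], total = 14
  t=4: active resources = [4, 5, 5], total = 14
  t=5: active resources = [4], total = 4
  t=6: active resources = [4, 5], total = 9
  t=7: active resources = [4, 5], total = 9
  t=8: active resources = [5], total = 5
  t=9: active resources = [5], total = 5
Peak resource demand = 14

14


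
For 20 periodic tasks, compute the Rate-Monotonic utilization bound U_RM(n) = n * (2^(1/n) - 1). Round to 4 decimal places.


Compute 2^(1/20) = 1.0352649238
Subtract 1: 1.0352649238 - 1 = 0.0352649238
Multiply by n: 20 * 0.0352649238 = 0.7052984760
Round to 4 dp: 0.7053

0.7053


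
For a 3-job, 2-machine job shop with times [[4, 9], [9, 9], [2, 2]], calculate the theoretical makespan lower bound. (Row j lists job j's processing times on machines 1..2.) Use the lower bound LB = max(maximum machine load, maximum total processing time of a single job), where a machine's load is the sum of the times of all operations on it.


Machine loads:
  Machine 1: 4 + 9 + 2 = 15
  Machine 2: 9 + 9 + 2 = 20
Max machine load = 20
Job totals:
  Job 1: 13
  Job 2: 18
  Job 3: 4
Max job total = 18
Lower bound = max(20, 18) = 20

20


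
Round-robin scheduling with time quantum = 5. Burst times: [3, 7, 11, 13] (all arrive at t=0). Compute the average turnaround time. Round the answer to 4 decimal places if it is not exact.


Time quantum = 5
Execution trace:
  J1 runs 3 units, time = 3
  J2 runs 5 units, time = 8
  J3 runs 5 units, time = 13
  J4 runs 5 units, time = 18
  J2 runs 2 units, time = 20
  J3 runs 5 units, time = 25
  J4 runs 5 units, time = 30
  J3 runs 1 units, time = 31
  J4 runs 3 units, time = 34
Finish times: [3, 20, 31, 34]
Average turnaround = 88/4 = 22.0

22.0


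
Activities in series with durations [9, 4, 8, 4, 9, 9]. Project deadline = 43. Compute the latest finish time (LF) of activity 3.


LF(activity 3) = deadline - sum of successor durations
Successors: activities 4 through 6 with durations [4, 9, 9]
Sum of successor durations = 22
LF = 43 - 22 = 21

21


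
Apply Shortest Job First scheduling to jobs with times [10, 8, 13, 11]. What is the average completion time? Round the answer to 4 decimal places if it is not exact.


SJF order (ascending): [8, 10, 11, 13]
Completion times:
  Job 1: burst=8, C=8
  Job 2: burst=10, C=18
  Job 3: burst=11, C=29
  Job 4: burst=13, C=42
Average completion = 97/4 = 24.25

24.25


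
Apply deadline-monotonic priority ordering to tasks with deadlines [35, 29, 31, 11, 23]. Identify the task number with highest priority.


Sort tasks by relative deadline (ascending):
  Task 4: deadline = 11
  Task 5: deadline = 23
  Task 2: deadline = 29
  Task 3: deadline = 31
  Task 1: deadline = 35
Priority order (highest first): [4, 5, 2, 3, 1]
Highest priority task = 4

4


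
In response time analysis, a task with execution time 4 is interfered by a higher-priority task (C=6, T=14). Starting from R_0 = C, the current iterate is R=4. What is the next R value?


R_next = C + ceil(R_prev / T_hp) * C_hp
ceil(4 / 14) = ceil(0.2857) = 1
Interference = 1 * 6 = 6
R_next = 4 + 6 = 10

10


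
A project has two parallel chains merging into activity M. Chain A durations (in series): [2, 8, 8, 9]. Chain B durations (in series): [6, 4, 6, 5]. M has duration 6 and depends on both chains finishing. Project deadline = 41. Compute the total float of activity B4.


Forward pass: ES(B4) = sum of predecessors on chain B = 16
EF = ES + duration = 16 + 5 = 21
Backward pass: LF(M) = deadline = 41; LS(M) = 41 - 6 = 35
LF(B4) = LS(M) - sum(successors on chain B) = 35 - 0 = 35
LS = LF - duration = 35 - 5 = 30
Total float = LS - ES = 30 - 16 = 14

14


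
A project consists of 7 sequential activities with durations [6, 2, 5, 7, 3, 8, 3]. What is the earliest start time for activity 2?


Activity 2 starts after activities 1 through 1 complete.
Predecessor durations: [6]
ES = 6 = 6

6


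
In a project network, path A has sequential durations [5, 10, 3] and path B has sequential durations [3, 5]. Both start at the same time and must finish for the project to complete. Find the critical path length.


Path A total = 5 + 10 + 3 = 18
Path B total = 3 + 5 = 8
Critical path = longest path = max(18, 8) = 18

18


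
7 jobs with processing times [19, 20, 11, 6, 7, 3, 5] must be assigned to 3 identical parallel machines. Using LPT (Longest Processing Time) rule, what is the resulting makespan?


Sort jobs in decreasing order (LPT): [20, 19, 11, 7, 6, 5, 3]
Assign each job to the least loaded machine:
  Machine 1: jobs [20, 3], load = 23
  Machine 2: jobs [19, 5], load = 24
  Machine 3: jobs [11, 7, 6], load = 24
Makespan = max load = 24

24


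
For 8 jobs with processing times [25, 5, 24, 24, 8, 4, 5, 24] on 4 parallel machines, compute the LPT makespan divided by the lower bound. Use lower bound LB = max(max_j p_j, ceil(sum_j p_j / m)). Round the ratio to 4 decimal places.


LPT order: [25, 24, 24, 24, 8, 5, 5, 4]
Machine loads after assignment: [29, 32, 29, 29]
LPT makespan = 32
Lower bound = max(max_job, ceil(total/4)) = max(25, 30) = 30
Ratio = 32 / 30 = 1.0667

1.0667


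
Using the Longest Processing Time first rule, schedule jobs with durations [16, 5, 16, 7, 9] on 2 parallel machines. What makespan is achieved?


Sort jobs in decreasing order (LPT): [16, 16, 9, 7, 5]
Assign each job to the least loaded machine:
  Machine 1: jobs [16, 9], load = 25
  Machine 2: jobs [16, 7, 5], load = 28
Makespan = max load = 28

28


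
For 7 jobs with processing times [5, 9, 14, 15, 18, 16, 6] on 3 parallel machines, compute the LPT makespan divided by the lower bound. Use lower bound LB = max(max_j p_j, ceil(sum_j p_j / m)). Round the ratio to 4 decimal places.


LPT order: [18, 16, 15, 14, 9, 6, 5]
Machine loads after assignment: [29, 25, 29]
LPT makespan = 29
Lower bound = max(max_job, ceil(total/3)) = max(18, 28) = 28
Ratio = 29 / 28 = 1.0357

1.0357


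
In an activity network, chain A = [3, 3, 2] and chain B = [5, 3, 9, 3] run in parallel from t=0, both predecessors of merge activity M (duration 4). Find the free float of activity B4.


ES(B4) = sum of predecessors on chain B = 17
EF(B4) = ES + duration = 17 + 3 = 20
Successor of B4 is M. ES(M) = max(sum(A), sum(B)) = max(8, 20) = 20
Free float = ES(successor) - EF(current) = 20 - 20 = 0

0


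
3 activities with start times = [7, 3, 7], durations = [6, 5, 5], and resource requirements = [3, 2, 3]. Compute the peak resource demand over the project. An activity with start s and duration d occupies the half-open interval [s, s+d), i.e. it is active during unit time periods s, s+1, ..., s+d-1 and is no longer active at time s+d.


Each activity i is active on [start_i, start_i + duration_i).
Compute total resource usage per time slot:
  t=0: active resources = [], total = 0
  t=1: active resources = [], total = 0
  t=2: active resources = [], total = 0
  t=3: active resources = [2], total = 2
  t=4: active resources = [2], total = 2
  t=5: active resources = [2], total = 2
  t=6: active resources = [2], total = 2
  t=7: active resources = [3, 2, 3], total = 8
  t=8: active resources = [3, 3], total = 6
  t=9: active resources = [3, 3], total = 6
  t=10: active resources = [3, 3], total = 6
  t=11: active resources = [3, 3], total = 6
  t=12: active resources = [3], total = 3
Peak resource demand = 8

8


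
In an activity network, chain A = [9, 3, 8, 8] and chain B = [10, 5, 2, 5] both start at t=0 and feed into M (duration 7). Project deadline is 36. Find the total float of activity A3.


Forward pass: ES(A3) = sum of predecessors on chain A = 12
EF = ES + duration = 12 + 8 = 20
Backward pass: LF(M) = deadline = 36; LS(M) = 36 - 7 = 29
LF(A3) = LS(M) - sum(successors on chain A) = 29 - 8 = 21
LS = LF - duration = 21 - 8 = 13
Total float = LS - ES = 13 - 12 = 1

1


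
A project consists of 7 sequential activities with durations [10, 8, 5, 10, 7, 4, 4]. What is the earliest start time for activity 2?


Activity 2 starts after activities 1 through 1 complete.
Predecessor durations: [10]
ES = 10 = 10

10


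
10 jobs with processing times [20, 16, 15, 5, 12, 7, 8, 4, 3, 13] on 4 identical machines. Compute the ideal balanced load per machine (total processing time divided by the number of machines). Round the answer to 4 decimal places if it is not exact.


Total processing time = 20 + 16 + 15 + 5 + 12 + 7 + 8 + 4 + 3 + 13 = 103
Number of machines = 4
Ideal balanced load = 103 / 4 = 25.75

25.75


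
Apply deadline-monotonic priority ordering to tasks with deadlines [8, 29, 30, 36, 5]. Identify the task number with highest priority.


Sort tasks by relative deadline (ascending):
  Task 5: deadline = 5
  Task 1: deadline = 8
  Task 2: deadline = 29
  Task 3: deadline = 30
  Task 4: deadline = 36
Priority order (highest first): [5, 1, 2, 3, 4]
Highest priority task = 5

5


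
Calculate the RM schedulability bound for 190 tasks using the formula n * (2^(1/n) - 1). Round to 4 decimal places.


Compute 2^(1/190) = 1.0036548056
Subtract 1: 1.0036548056 - 1 = 0.0036548056
Multiply by n: 190 * 0.0036548056 = 0.6944130640
Round to 4 dp: 0.6944

0.6944


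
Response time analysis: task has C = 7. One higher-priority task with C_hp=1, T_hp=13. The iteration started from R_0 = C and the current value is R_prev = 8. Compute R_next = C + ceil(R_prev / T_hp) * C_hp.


R_next = C + ceil(R_prev / T_hp) * C_hp
ceil(8 / 13) = ceil(0.6154) = 1
Interference = 1 * 1 = 1
R_next = 7 + 1 = 8
R_next = R_prev, so the iteration has converged (response time = 8).

8


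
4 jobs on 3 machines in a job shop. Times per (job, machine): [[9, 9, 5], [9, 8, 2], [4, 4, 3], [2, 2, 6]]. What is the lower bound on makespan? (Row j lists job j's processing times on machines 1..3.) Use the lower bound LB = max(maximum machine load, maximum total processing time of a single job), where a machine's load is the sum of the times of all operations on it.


Machine loads:
  Machine 1: 9 + 9 + 4 + 2 = 24
  Machine 2: 9 + 8 + 4 + 2 = 23
  Machine 3: 5 + 2 + 3 + 6 = 16
Max machine load = 24
Job totals:
  Job 1: 23
  Job 2: 19
  Job 3: 11
  Job 4: 10
Max job total = 23
Lower bound = max(24, 23) = 24

24


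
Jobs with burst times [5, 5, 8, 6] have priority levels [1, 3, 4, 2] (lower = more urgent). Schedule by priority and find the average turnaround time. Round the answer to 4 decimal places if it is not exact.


Sort by priority (ascending = highest first):
Order: [(1, 5), (2, 6), (3, 5), (4, 8)]
Completion times:
  Priority 1, burst=5, C=5
  Priority 2, burst=6, C=11
  Priority 3, burst=5, C=16
  Priority 4, burst=8, C=24
Average turnaround = 56/4 = 14.0

14.0


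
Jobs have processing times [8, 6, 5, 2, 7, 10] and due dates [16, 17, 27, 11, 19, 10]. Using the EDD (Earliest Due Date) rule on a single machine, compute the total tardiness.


Sort by due date (EDD order): [(10, 10), (2, 11), (8, 16), (6, 17), (7, 19), (5, 27)]
Compute completion times and tardiness:
  Job 1: p=10, d=10, C=10, tardiness=max(0,10-10)=0
  Job 2: p=2, d=11, C=12, tardiness=max(0,12-11)=1
  Job 3: p=8, d=16, C=20, tardiness=max(0,20-16)=4
  Job 4: p=6, d=17, C=26, tardiness=max(0,26-17)=9
  Job 5: p=7, d=19, C=33, tardiness=max(0,33-19)=14
  Job 6: p=5, d=27, C=38, tardiness=max(0,38-27)=11
Total tardiness = 39

39


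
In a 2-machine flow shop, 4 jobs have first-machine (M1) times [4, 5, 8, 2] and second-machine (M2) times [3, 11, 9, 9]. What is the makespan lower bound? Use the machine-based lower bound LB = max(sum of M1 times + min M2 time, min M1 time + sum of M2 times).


LB1 = sum(M1 times) + min(M2 times) = 19 + 3 = 22
LB2 = min(M1 times) + sum(M2 times) = 2 + 32 = 34
Lower bound = max(LB1, LB2) = max(22, 34) = 34

34


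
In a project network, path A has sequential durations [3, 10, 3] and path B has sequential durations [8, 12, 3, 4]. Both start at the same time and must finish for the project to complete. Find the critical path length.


Path A total = 3 + 10 + 3 = 16
Path B total = 8 + 12 + 3 + 4 = 27
Critical path = longest path = max(16, 27) = 27

27


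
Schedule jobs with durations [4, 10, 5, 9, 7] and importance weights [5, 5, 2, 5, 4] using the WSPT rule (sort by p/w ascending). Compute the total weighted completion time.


Compute p/w ratios and sort ascending (WSPT): [(4, 5), (7, 4), (9, 5), (10, 5), (5, 2)]
Compute weighted completion times:
  Job (p=4,w=5): C=4, w*C=5*4=20
  Job (p=7,w=4): C=11, w*C=4*11=44
  Job (p=9,w=5): C=20, w*C=5*20=100
  Job (p=10,w=5): C=30, w*C=5*30=150
  Job (p=5,w=2): C=35, w*C=2*35=70
Total weighted completion time = 384

384


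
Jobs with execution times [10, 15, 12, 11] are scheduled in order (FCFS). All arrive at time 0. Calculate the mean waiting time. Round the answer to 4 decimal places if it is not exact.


FCFS order (as given): [10, 15, 12, 11]
Waiting times:
  Job 1: wait = 0
  Job 2: wait = 10
  Job 3: wait = 25
  Job 4: wait = 37
Sum of waiting times = 72
Average waiting time = 72/4 = 18.0

18.0


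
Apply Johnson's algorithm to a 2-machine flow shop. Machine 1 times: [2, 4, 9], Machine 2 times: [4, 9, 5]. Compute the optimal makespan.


Apply Johnson's rule:
  Group 1 (a <= b): [(1, 2, 4), (2, 4, 9)]
  Group 2 (a > b): [(3, 9, 5)]
Optimal job order: [1, 2, 3]
Schedule:
  Job 1: M1 done at 2, M2 done at 6
  Job 2: M1 done at 6, M2 done at 15
  Job 3: M1 done at 15, M2 done at 20
Makespan = 20

20


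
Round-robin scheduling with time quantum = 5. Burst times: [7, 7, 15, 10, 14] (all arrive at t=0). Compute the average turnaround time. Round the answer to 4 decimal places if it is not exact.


Time quantum = 5
Execution trace:
  J1 runs 5 units, time = 5
  J2 runs 5 units, time = 10
  J3 runs 5 units, time = 15
  J4 runs 5 units, time = 20
  J5 runs 5 units, time = 25
  J1 runs 2 units, time = 27
  J2 runs 2 units, time = 29
  J3 runs 5 units, time = 34
  J4 runs 5 units, time = 39
  J5 runs 5 units, time = 44
  J3 runs 5 units, time = 49
  J5 runs 4 units, time = 53
Finish times: [27, 29, 49, 39, 53]
Average turnaround = 197/5 = 39.4

39.4


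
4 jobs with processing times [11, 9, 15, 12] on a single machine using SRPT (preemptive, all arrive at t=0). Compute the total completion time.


Since all jobs arrive at t=0, SRPT equals SPT ordering.
SPT order: [9, 11, 12, 15]
Completion times:
  Job 1: p=9, C=9
  Job 2: p=11, C=20
  Job 3: p=12, C=32
  Job 4: p=15, C=47
Total completion time = 9 + 20 + 32 + 47 = 108

108


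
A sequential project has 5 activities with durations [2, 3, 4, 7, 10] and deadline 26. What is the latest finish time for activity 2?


LF(activity 2) = deadline - sum of successor durations
Successors: activities 3 through 5 with durations [4, 7, 10]
Sum of successor durations = 21
LF = 26 - 21 = 5

5


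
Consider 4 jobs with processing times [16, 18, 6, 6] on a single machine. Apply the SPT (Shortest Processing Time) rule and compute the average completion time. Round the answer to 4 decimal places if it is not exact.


Sort jobs by processing time (SPT order): [6, 6, 16, 18]
Compute completion times sequentially:
  Job 1: processing = 6, completes at 6
  Job 2: processing = 6, completes at 12
  Job 3: processing = 16, completes at 28
  Job 4: processing = 18, completes at 46
Sum of completion times = 92
Average completion time = 92/4 = 23.0

23.0


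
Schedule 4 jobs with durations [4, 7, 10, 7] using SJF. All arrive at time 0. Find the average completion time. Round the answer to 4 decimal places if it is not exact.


SJF order (ascending): [4, 7, 7, 10]
Completion times:
  Job 1: burst=4, C=4
  Job 2: burst=7, C=11
  Job 3: burst=7, C=18
  Job 4: burst=10, C=28
Average completion = 61/4 = 15.25

15.25


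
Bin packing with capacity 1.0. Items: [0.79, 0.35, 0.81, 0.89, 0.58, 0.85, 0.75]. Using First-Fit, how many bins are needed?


Place items sequentially using First-Fit:
  Item 0.79 -> new Bin 1
  Item 0.35 -> new Bin 2
  Item 0.81 -> new Bin 3
  Item 0.89 -> new Bin 4
  Item 0.58 -> Bin 2 (now 0.93)
  Item 0.85 -> new Bin 5
  Item 0.75 -> new Bin 6
Total bins used = 6

6


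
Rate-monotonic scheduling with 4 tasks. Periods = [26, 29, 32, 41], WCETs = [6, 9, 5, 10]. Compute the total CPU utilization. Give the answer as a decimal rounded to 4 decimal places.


Compute individual utilizations (exact fractions):
  Task 1: C/T = 6/26 = 3/13 (approx. 0.2308)
  Task 2: C/T = 9/29 (approx. 0.3103)
  Task 3: C/T = 5/32 (approx. 0.1563)
  Task 4: C/T = 10/41 (approx. 0.2439)
Total utilization U = 3/13 + 9/29 + 5/32 + 10/41 = 465573/494624
Rounded to 4 decimal places: U = 0.9413
RM (Liu & Layland) bound for 4 tasks = 0.756828; compare with U = 465573/494624 (approx. 0.941266)
bound < U <= 1, so the RM sufficient condition is not met (inconclusive; an exact test such as response-time analysis is needed).

0.9413


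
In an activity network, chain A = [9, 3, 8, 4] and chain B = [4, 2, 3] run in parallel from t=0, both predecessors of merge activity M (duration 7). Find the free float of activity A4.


ES(A4) = sum of predecessors on chain A = 20
EF(A4) = ES + duration = 20 + 4 = 24
Successor of A4 is M. ES(M) = max(sum(A), sum(B)) = max(24, 9) = 24
Free float = ES(successor) - EF(current) = 24 - 24 = 0

0


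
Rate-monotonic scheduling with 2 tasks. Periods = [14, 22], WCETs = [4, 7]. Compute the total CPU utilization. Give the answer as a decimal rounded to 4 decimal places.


Compute individual utilizations (exact fractions):
  Task 1: C/T = 4/14 = 2/7 (approx. 0.2857)
  Task 2: C/T = 7/22 (approx. 0.3182)
Total utilization U = 2/7 + 7/22 = 93/154
Rounded to 4 decimal places: U = 0.6039
RM (Liu & Layland) bound for 2 tasks = 0.828427; compare with U = 93/154 (approx. 0.603896)
U <= bound, so schedulable by RM sufficient condition.

0.6039


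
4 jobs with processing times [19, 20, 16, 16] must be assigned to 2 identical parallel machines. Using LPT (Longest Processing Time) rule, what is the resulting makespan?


Sort jobs in decreasing order (LPT): [20, 19, 16, 16]
Assign each job to the least loaded machine:
  Machine 1: jobs [20, 16], load = 36
  Machine 2: jobs [19, 16], load = 35
Makespan = max load = 36

36


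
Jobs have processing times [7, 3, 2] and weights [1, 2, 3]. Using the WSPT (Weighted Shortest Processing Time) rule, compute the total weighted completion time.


Compute p/w ratios and sort ascending (WSPT): [(2, 3), (3, 2), (7, 1)]
Compute weighted completion times:
  Job (p=2,w=3): C=2, w*C=3*2=6
  Job (p=3,w=2): C=5, w*C=2*5=10
  Job (p=7,w=1): C=12, w*C=1*12=12
Total weighted completion time = 28

28


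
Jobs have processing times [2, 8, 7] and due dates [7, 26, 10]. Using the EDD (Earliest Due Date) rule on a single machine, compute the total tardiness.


Sort by due date (EDD order): [(2, 7), (7, 10), (8, 26)]
Compute completion times and tardiness:
  Job 1: p=2, d=7, C=2, tardiness=max(0,2-7)=0
  Job 2: p=7, d=10, C=9, tardiness=max(0,9-10)=0
  Job 3: p=8, d=26, C=17, tardiness=max(0,17-26)=0
Total tardiness = 0

0


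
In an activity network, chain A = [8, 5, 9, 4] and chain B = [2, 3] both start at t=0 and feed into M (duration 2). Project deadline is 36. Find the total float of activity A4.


Forward pass: ES(A4) = sum of predecessors on chain A = 22
EF = ES + duration = 22 + 4 = 26
Backward pass: LF(M) = deadline = 36; LS(M) = 36 - 2 = 34
LF(A4) = LS(M) - sum(successors on chain A) = 34 - 0 = 34
LS = LF - duration = 34 - 4 = 30
Total float = LS - ES = 30 - 22 = 8

8


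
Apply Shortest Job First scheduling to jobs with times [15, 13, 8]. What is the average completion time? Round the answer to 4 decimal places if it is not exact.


SJF order (ascending): [8, 13, 15]
Completion times:
  Job 1: burst=8, C=8
  Job 2: burst=13, C=21
  Job 3: burst=15, C=36
Average completion = 65/3 = 21.6667

21.6667


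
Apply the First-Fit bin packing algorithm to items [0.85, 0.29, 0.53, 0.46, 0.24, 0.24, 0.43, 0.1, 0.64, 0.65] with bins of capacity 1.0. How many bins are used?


Place items sequentially using First-Fit:
  Item 0.85 -> new Bin 1
  Item 0.29 -> new Bin 2
  Item 0.53 -> Bin 2 (now 0.82)
  Item 0.46 -> new Bin 3
  Item 0.24 -> Bin 3 (now 0.7)
  Item 0.24 -> Bin 3 (now 0.94)
  Item 0.43 -> new Bin 4
  Item 0.1 -> Bin 1 (now 0.95)
  Item 0.64 -> new Bin 5
  Item 0.65 -> new Bin 6
Total bins used = 6

6


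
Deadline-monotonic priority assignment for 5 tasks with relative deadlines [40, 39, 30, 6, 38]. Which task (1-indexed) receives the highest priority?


Sort tasks by relative deadline (ascending):
  Task 4: deadline = 6
  Task 3: deadline = 30
  Task 5: deadline = 38
  Task 2: deadline = 39
  Task 1: deadline = 40
Priority order (highest first): [4, 3, 5, 2, 1]
Highest priority task = 4

4


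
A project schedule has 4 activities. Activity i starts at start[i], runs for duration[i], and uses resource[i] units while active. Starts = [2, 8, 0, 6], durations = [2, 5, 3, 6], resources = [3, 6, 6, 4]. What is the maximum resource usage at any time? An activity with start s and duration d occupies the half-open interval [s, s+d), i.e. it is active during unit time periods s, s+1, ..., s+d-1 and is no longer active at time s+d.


Each activity i is active on [start_i, start_i + duration_i).
Compute total resource usage per time slot:
  t=0: active resources = [6], total = 6
  t=1: active resources = [6], total = 6
  t=2: active resources = [3, 6], total = 9
  t=3: active resources = [3], total = 3
  t=4: active resources = [], total = 0
  t=5: active resources = [], total = 0
  t=6: active resources = [4], total = 4
  t=7: active resources = [4], total = 4
  t=8: active resources = [6, 4], total = 10
  t=9: active resources = [6, 4], total = 10
  t=10: active resources = [6, 4], total = 10
  t=11: active resources = [6, 4], total = 10
  t=12: active resources = [6], total = 6
Peak resource demand = 10

10


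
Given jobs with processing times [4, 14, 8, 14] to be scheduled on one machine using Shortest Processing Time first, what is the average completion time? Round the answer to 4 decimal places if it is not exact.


Sort jobs by processing time (SPT order): [4, 8, 14, 14]
Compute completion times sequentially:
  Job 1: processing = 4, completes at 4
  Job 2: processing = 8, completes at 12
  Job 3: processing = 14, completes at 26
  Job 4: processing = 14, completes at 40
Sum of completion times = 82
Average completion time = 82/4 = 20.5

20.5


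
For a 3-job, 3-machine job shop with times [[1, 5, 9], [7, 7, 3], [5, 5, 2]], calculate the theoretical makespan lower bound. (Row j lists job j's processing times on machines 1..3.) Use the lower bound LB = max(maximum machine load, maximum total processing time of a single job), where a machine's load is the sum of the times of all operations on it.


Machine loads:
  Machine 1: 1 + 7 + 5 = 13
  Machine 2: 5 + 7 + 5 = 17
  Machine 3: 9 + 3 + 2 = 14
Max machine load = 17
Job totals:
  Job 1: 15
  Job 2: 17
  Job 3: 12
Max job total = 17
Lower bound = max(17, 17) = 17

17


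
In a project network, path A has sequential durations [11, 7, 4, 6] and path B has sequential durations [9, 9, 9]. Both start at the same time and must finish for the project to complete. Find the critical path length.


Path A total = 11 + 7 + 4 + 6 = 28
Path B total = 9 + 9 + 9 = 27
Critical path = longest path = max(28, 27) = 28

28


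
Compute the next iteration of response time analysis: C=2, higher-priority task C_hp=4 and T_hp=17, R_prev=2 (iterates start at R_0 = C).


R_next = C + ceil(R_prev / T_hp) * C_hp
ceil(2 / 17) = ceil(0.1176) = 1
Interference = 1 * 4 = 4
R_next = 2 + 4 = 6

6


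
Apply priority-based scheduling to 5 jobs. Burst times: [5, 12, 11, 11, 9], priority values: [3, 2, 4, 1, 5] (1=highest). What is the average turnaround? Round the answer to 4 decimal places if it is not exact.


Sort by priority (ascending = highest first):
Order: [(1, 11), (2, 12), (3, 5), (4, 11), (5, 9)]
Completion times:
  Priority 1, burst=11, C=11
  Priority 2, burst=12, C=23
  Priority 3, burst=5, C=28
  Priority 4, burst=11, C=39
  Priority 5, burst=9, C=48
Average turnaround = 149/5 = 29.8

29.8


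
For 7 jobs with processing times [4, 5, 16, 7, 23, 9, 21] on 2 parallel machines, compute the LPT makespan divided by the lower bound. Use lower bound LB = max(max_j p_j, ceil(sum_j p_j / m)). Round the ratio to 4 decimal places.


LPT order: [23, 21, 16, 9, 7, 5, 4]
Machine loads after assignment: [43, 42]
LPT makespan = 43
Lower bound = max(max_job, ceil(total/2)) = max(23, 43) = 43
Ratio = 43 / 43 = 1.0

1.0


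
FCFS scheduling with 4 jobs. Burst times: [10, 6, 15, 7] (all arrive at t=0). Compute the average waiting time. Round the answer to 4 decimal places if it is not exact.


FCFS order (as given): [10, 6, 15, 7]
Waiting times:
  Job 1: wait = 0
  Job 2: wait = 10
  Job 3: wait = 16
  Job 4: wait = 31
Sum of waiting times = 57
Average waiting time = 57/4 = 14.25

14.25


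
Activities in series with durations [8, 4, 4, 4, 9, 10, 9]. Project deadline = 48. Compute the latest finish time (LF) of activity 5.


LF(activity 5) = deadline - sum of successor durations
Successors: activities 6 through 7 with durations [10, 9]
Sum of successor durations = 19
LF = 48 - 19 = 29

29


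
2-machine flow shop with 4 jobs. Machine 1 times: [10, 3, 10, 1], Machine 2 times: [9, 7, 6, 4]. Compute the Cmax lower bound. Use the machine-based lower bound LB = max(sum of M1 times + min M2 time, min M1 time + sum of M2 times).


LB1 = sum(M1 times) + min(M2 times) = 24 + 4 = 28
LB2 = min(M1 times) + sum(M2 times) = 1 + 26 = 27
Lower bound = max(LB1, LB2) = max(28, 27) = 28

28


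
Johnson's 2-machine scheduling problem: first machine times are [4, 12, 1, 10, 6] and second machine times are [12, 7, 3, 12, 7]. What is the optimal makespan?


Apply Johnson's rule:
  Group 1 (a <= b): [(3, 1, 3), (1, 4, 12), (5, 6, 7), (4, 10, 12)]
  Group 2 (a > b): [(2, 12, 7)]
Optimal job order: [3, 1, 5, 4, 2]
Schedule:
  Job 3: M1 done at 1, M2 done at 4
  Job 1: M1 done at 5, M2 done at 17
  Job 5: M1 done at 11, M2 done at 24
  Job 4: M1 done at 21, M2 done at 36
  Job 2: M1 done at 33, M2 done at 43
Makespan = 43

43


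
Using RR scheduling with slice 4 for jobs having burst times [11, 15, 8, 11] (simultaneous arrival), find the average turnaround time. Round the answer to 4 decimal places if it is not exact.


Time quantum = 4
Execution trace:
  J1 runs 4 units, time = 4
  J2 runs 4 units, time = 8
  J3 runs 4 units, time = 12
  J4 runs 4 units, time = 16
  J1 runs 4 units, time = 20
  J2 runs 4 units, time = 24
  J3 runs 4 units, time = 28
  J4 runs 4 units, time = 32
  J1 runs 3 units, time = 35
  J2 runs 4 units, time = 39
  J4 runs 3 units, time = 42
  J2 runs 3 units, time = 45
Finish times: [35, 45, 28, 42]
Average turnaround = 150/4 = 37.5

37.5


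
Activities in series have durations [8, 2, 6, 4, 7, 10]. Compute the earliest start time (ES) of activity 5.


Activity 5 starts after activities 1 through 4 complete.
Predecessor durations: [8, 2, 6, 4]
ES = 8 + 2 + 6 + 4 = 20

20


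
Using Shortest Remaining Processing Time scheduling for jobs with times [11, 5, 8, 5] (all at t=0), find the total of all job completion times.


Since all jobs arrive at t=0, SRPT equals SPT ordering.
SPT order: [5, 5, 8, 11]
Completion times:
  Job 1: p=5, C=5
  Job 2: p=5, C=10
  Job 3: p=8, C=18
  Job 4: p=11, C=29
Total completion time = 5 + 10 + 18 + 29 = 62

62


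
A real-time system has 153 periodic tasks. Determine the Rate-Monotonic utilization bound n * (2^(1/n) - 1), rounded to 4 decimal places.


Compute 2^(1/153) = 1.0045406514
Subtract 1: 1.0045406514 - 1 = 0.0045406514
Multiply by n: 153 * 0.0045406514 = 0.6947196642
Round to 4 dp: 0.6947

0.6947


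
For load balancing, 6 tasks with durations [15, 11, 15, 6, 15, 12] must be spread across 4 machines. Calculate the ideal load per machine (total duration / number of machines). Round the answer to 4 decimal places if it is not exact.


Total processing time = 15 + 11 + 15 + 6 + 15 + 12 = 74
Number of machines = 4
Ideal balanced load = 74 / 4 = 18.5

18.5


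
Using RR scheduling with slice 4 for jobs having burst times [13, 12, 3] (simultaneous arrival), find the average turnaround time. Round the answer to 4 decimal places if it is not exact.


Time quantum = 4
Execution trace:
  J1 runs 4 units, time = 4
  J2 runs 4 units, time = 8
  J3 runs 3 units, time = 11
  J1 runs 4 units, time = 15
  J2 runs 4 units, time = 19
  J1 runs 4 units, time = 23
  J2 runs 4 units, time = 27
  J1 runs 1 units, time = 28
Finish times: [28, 27, 11]
Average turnaround = 66/3 = 22.0

22.0


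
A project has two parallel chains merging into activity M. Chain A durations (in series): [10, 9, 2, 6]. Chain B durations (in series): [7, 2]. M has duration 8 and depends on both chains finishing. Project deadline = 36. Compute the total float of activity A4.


Forward pass: ES(A4) = sum of predecessors on chain A = 21
EF = ES + duration = 21 + 6 = 27
Backward pass: LF(M) = deadline = 36; LS(M) = 36 - 8 = 28
LF(A4) = LS(M) - sum(successors on chain A) = 28 - 0 = 28
LS = LF - duration = 28 - 6 = 22
Total float = LS - ES = 22 - 21 = 1

1


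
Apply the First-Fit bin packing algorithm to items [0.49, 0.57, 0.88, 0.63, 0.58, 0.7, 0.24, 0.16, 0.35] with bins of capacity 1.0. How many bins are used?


Place items sequentially using First-Fit:
  Item 0.49 -> new Bin 1
  Item 0.57 -> new Bin 2
  Item 0.88 -> new Bin 3
  Item 0.63 -> new Bin 4
  Item 0.58 -> new Bin 5
  Item 0.7 -> new Bin 6
  Item 0.24 -> Bin 1 (now 0.73)
  Item 0.16 -> Bin 1 (now 0.89)
  Item 0.35 -> Bin 2 (now 0.92)
Total bins used = 6

6


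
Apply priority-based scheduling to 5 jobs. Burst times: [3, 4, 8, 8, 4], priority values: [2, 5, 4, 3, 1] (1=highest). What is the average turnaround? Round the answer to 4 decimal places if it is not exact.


Sort by priority (ascending = highest first):
Order: [(1, 4), (2, 3), (3, 8), (4, 8), (5, 4)]
Completion times:
  Priority 1, burst=4, C=4
  Priority 2, burst=3, C=7
  Priority 3, burst=8, C=15
  Priority 4, burst=8, C=23
  Priority 5, burst=4, C=27
Average turnaround = 76/5 = 15.2

15.2


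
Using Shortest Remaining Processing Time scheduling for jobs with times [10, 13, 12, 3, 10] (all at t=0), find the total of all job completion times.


Since all jobs arrive at t=0, SRPT equals SPT ordering.
SPT order: [3, 10, 10, 12, 13]
Completion times:
  Job 1: p=3, C=3
  Job 2: p=10, C=13
  Job 3: p=10, C=23
  Job 4: p=12, C=35
  Job 5: p=13, C=48
Total completion time = 3 + 13 + 23 + 35 + 48 = 122

122


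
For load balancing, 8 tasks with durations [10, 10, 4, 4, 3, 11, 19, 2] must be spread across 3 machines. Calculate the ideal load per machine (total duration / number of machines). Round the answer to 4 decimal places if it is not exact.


Total processing time = 10 + 10 + 4 + 4 + 3 + 11 + 19 + 2 = 63
Number of machines = 3
Ideal balanced load = 63 / 3 = 21.0

21.0


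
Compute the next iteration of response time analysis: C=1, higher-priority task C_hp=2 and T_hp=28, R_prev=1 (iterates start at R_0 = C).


R_next = C + ceil(R_prev / T_hp) * C_hp
ceil(1 / 28) = ceil(0.0357) = 1
Interference = 1 * 2 = 2
R_next = 1 + 2 = 3

3


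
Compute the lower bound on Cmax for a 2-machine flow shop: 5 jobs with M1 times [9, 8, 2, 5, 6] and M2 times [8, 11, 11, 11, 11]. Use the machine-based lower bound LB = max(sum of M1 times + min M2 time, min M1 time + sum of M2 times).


LB1 = sum(M1 times) + min(M2 times) = 30 + 8 = 38
LB2 = min(M1 times) + sum(M2 times) = 2 + 52 = 54
Lower bound = max(LB1, LB2) = max(38, 54) = 54

54


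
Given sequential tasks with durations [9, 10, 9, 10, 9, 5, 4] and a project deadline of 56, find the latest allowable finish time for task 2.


LF(activity 2) = deadline - sum of successor durations
Successors: activities 3 through 7 with durations [9, 10, 9, 5, 4]
Sum of successor durations = 37
LF = 56 - 37 = 19

19


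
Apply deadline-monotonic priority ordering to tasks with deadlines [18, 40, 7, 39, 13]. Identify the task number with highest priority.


Sort tasks by relative deadline (ascending):
  Task 3: deadline = 7
  Task 5: deadline = 13
  Task 1: deadline = 18
  Task 4: deadline = 39
  Task 2: deadline = 40
Priority order (highest first): [3, 5, 1, 4, 2]
Highest priority task = 3

3


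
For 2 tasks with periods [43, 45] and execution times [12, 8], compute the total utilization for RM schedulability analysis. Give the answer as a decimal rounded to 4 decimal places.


Compute individual utilizations (exact fractions):
  Task 1: C/T = 12/43 (approx. 0.2791)
  Task 2: C/T = 8/45 (approx. 0.1778)
Total utilization U = 12/43 + 8/45 = 884/1935
Rounded to 4 decimal places: U = 0.4568
RM (Liu & Layland) bound for 2 tasks = 0.828427; compare with U = 884/1935 (approx. 0.456848)
U <= bound, so schedulable by RM sufficient condition.

0.4568


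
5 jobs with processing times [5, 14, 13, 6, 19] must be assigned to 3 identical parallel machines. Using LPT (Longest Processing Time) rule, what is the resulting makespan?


Sort jobs in decreasing order (LPT): [19, 14, 13, 6, 5]
Assign each job to the least loaded machine:
  Machine 1: jobs [19], load = 19
  Machine 2: jobs [14, 5], load = 19
  Machine 3: jobs [13, 6], load = 19
Makespan = max load = 19

19


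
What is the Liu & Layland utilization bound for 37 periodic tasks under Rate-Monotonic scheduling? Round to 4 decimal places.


Compute 2^(1/37) = 1.0189102844
Subtract 1: 1.0189102844 - 1 = 0.0189102844
Multiply by n: 37 * 0.0189102844 = 0.6996805228
Round to 4 dp: 0.6997

0.6997
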